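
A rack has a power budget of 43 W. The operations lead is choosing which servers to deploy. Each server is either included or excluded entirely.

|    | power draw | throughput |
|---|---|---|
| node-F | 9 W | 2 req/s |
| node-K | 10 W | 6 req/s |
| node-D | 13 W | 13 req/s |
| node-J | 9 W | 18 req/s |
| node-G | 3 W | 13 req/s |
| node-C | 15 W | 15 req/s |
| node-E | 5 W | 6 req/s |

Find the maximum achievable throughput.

node-K + node-J + node-G + node-C + node-E: power draw 10 + 9 + 3 + 15 + 5 = 42 ≤ 43, throughput 6 + 18 + 13 + 15 + 6 = 58.
node-D + node-J + node-G + node-C: power draw 13 + 9 + 3 + 15 = 40 ≤ 43, throughput 13 + 18 + 13 + 15 = 59.
node-K + node-D + node-J + node-G + node-E: power draw 10 + 13 + 9 + 3 + 5 = 40 ≤ 43, throughput 6 + 13 + 18 + 13 + 6 = 56.
Best is node-D, node-J, node-G, and node-C with total throughput 59.

59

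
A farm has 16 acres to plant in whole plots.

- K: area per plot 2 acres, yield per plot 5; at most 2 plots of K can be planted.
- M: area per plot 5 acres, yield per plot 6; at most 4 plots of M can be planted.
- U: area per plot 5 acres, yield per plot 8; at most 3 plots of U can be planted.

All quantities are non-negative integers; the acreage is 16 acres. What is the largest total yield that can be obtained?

K has the best ratio (5/2); taking only K gives at most 2×5 = 10 (stopped by the supply cap of 2).
Mixing does better — 2×K and 2×U: area 14 ≤ 16, yield 2·5 + 2·8 = 26.

26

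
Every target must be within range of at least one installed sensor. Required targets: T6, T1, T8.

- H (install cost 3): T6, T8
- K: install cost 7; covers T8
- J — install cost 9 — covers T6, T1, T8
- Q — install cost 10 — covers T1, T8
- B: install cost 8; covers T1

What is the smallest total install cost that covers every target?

9

J alone covers T6, T1, T8 — every target.
Total install cost: 9.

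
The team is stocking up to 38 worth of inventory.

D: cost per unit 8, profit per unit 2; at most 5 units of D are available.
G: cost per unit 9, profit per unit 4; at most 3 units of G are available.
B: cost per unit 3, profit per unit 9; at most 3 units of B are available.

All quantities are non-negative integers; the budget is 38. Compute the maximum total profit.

B has the best ratio (9/3); taking only B gives at most 3×9 = 27 (stopped by the supply cap of 3).
Mixing does better — 3×G and 3×B: cost 36 ≤ 38, profit 3·4 + 3·9 = 39.

39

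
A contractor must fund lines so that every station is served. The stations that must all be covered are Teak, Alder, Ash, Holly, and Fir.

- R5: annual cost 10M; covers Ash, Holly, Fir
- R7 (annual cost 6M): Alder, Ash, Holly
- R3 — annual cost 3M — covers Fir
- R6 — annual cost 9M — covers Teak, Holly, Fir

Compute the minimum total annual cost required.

15

This is an integer covering problem.
The greedy cost-per-new-station heuristic would pick R7, R3, and R6 for 18, but a cheaper cover exists.
Choose R7 and R6: together they cover Teak, Alder, Ash, Holly, Fir — every station.
Total annual cost: 6 + 9 = 15.
No cover costs less than 15.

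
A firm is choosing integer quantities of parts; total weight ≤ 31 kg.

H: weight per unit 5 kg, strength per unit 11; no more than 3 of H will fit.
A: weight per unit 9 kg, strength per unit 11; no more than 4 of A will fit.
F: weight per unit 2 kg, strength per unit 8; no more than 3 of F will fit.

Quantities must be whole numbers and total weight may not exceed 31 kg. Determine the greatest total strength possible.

F has the best ratio (8/2); taking only F gives at most 3×8 = 24 (stopped by the supply cap of 3).
Mixing does better — 3×H, 1×A, and 3×F: weight 30 ≤ 31, strength 3·11 + 1·11 + 3·8 = 68.

68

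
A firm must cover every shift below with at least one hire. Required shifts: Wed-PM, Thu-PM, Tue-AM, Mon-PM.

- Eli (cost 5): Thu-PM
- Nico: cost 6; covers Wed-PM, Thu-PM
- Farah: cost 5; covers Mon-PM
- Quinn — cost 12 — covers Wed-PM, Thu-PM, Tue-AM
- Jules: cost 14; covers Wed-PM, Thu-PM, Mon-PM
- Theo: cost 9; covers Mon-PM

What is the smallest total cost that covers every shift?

Choose Farah and Quinn: together they cover Wed-PM, Thu-PM, Tue-AM, Mon-PM — every shift.
Total cost: 5 + 12 = 17.

17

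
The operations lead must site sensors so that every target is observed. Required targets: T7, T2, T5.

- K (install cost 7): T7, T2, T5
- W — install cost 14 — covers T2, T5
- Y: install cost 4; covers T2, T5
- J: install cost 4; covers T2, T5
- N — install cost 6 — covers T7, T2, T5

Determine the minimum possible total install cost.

N alone covers T7, T2, T5 — every target.
Total install cost: 6.

6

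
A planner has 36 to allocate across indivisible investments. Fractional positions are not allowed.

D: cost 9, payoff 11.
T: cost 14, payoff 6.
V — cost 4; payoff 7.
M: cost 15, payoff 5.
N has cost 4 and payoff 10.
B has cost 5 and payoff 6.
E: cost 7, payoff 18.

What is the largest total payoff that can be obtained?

Take D, V, N, B, and E: cost 9 + 4 + 4 + 5 + 7 = 29 ≤ 36, payoff 11 + 7 + 10 + 6 + 18 = 52.
No other feasible combination does better.

52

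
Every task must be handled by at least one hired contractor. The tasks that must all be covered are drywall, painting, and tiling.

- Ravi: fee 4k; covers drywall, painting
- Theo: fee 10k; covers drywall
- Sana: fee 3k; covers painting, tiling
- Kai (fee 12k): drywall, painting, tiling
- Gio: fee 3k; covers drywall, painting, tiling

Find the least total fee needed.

This is an integer covering problem.
Gio alone covers drywall, painting, tiling — every task.
Total fee: 3.
No cover costs less than 3.

3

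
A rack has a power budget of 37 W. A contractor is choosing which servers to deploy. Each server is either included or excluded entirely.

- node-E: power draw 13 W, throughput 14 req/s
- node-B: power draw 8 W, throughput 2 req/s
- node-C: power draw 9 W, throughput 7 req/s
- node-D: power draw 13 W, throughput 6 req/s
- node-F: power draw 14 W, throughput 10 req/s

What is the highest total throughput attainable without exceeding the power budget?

31

Allowing fractional choices, the relaxed optimum would be about 31.5, but servers are indivisible.
node-E + node-C + node-F: power draw 13 + 9 + 14 = 36 ≤ 37, throughput 14 + 7 + 10 = 31.
node-E + node-C + node-D: power draw 13 + 9 + 13 = 35 ≤ 37, throughput 14 + 7 + 6 = 27.
Best is node-E, node-C, and node-F with total throughput 31.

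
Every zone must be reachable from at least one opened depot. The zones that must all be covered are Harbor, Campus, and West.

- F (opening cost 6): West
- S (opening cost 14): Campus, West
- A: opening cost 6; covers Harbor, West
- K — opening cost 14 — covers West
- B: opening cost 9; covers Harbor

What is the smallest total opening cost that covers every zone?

20

Choose S and A: together they cover Harbor, Campus, West — every zone.
Total opening cost: 14 + 6 = 20.
No cover costs less than 20.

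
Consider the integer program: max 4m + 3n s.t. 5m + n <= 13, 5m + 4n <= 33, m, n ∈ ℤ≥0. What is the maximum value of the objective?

25

(m,n)=(1,7) is feasible, giving 25.
(m,n)=(0,8) is feasible, giving 24.
(m,n)=(1,6) is feasible, giving 22.
The best lattice point is (1,7), giving 25.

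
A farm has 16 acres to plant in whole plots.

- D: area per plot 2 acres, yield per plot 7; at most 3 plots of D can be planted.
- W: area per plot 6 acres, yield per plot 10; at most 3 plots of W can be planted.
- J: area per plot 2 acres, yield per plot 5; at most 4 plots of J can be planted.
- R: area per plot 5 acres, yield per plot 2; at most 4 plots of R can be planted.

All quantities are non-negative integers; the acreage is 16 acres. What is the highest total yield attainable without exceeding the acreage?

D has the best ratio (7/2); taking only D gives at most 3×7 = 21 (stopped by the supply cap of 3).
Mixing does better — 3×D and 4×J: area 14 ≤ 16, yield 3·7 + 4·5 = 41.

41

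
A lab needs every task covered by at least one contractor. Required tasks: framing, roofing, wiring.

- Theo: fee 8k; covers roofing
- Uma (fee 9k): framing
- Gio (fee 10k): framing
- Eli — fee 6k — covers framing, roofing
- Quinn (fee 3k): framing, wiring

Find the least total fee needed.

This is an integer covering problem.
Choose Eli and Quinn: together they cover framing, roofing, wiring — every task.
Total fee: 6 + 3 = 9.
No cover costs less than 9.

9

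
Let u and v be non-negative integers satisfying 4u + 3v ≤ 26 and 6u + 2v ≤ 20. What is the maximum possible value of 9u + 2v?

Relaxing integrality, the LP optimum is 30.00 at (u,v) = (3.33, 0), which is not an integer point.
(u,v)=(3,1): 4·3+3·1=15≤26, 6·3+2·1=20≤20, objective 29.
(u,v)=(3,0): 4·3+3·0=12≤26, 6·3+2·0=18≤20, objective 27.
(u,v)=(2,2): 4·2+3·2=14≤26, 6·2+2·2=16≤20, objective 22.
The best lattice point is (3,1), giving 29.

29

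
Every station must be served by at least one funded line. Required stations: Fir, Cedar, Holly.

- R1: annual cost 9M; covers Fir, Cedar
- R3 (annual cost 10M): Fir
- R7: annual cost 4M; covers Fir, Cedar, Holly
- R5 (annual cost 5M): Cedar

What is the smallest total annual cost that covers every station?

R7 alone covers Fir, Cedar, Holly — every station.
Total annual cost: 4.
No cover costs less than 4.

4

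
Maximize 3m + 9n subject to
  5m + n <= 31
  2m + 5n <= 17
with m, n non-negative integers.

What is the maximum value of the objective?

30

(m,n)=(1,3) is feasible, giving 30.
(m,n)=(0,3) is feasible, giving 27.
(m,n)=(2,2) is feasible, giving 24.
No feasible integer point exceeds 30.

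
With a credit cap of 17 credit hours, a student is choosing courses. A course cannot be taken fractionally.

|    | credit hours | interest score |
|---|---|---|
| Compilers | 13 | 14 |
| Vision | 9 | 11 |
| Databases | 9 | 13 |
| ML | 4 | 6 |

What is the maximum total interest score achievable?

Allowing fractional choices, the relaxed optimum would be about 23.9, but courses are indivisible.
Compilers + ML: credit hours 13 + 4 = 17 ≤ 17, interest score 14 + 6 = 20.
Vision + ML: credit hours 9 + 4 = 13 ≤ 17, interest score 11 + 6 = 17.
Databases + ML: credit hours 9 + 4 = 13 ≤ 17, interest score 13 + 6 = 19.
Best is Compilers and ML with total interest score 20.

20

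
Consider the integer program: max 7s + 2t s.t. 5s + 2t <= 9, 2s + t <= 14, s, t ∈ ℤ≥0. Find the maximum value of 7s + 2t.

The continuous relaxation peaks at (1.8, 0) with value 12.60; rounding to a feasible lattice point costs some objective.
(s,t)=(1,2): 5·1+2·2=9≤9, 2·1+1·2=4≤14, objective 11.
(s,t)=(1,1): 5·1+2·1=7≤9, 2·1+1·1=3≤14, objective 9.
(s,t)=(1,0): 5·1+2·0=5≤9, 2·1+1·0=2≤14, objective 7.
(s,t)=(0,3): 5·0+2·3=6≤9, 2·0+1·3=3≤14, objective 6.
Maximum is 11 at (s,t)=(1,2).

11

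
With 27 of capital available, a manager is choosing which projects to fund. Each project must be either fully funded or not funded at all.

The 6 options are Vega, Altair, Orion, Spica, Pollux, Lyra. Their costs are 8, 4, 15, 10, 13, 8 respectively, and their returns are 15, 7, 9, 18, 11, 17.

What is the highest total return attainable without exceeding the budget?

This is a 0-1 knapsack instance.
Altair + Spica + Lyra: cost 4 + 10 + 8 = 22 ≤ 27, return 7 + 18 + 17 = 42.
Vega + Altair + Spica: cost 8 + 4 + 10 = 22 ≤ 27, return 15 + 7 + 18 = 40.
Vega + Spica + Lyra: cost 8 + 10 + 8 = 26 ≤ 27, return 15 + 18 + 17 = 50.
Best is Vega, Spica, and Lyra with total return 50.

50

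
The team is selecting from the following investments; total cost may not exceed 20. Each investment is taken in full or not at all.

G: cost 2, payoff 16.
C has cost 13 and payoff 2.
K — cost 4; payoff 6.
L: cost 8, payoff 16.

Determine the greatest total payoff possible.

Take G, K, and L: cost 2 + 4 + 8 = 14 ≤ 20, payoff 16 + 6 + 16 = 38.
No other feasible combination does better.

38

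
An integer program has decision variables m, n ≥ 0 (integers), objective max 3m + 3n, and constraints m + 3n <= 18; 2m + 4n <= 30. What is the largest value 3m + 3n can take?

45

(m,n)=(15,0): 1·15+3·0=15≤18, 2·15+4·0=30≤30, objective 45.
(m,n)=(14,0): 1·14+3·0=14≤18, 2·14+4·0=28≤30, objective 42.
Maximum is 45 at (m,n)=(15,0).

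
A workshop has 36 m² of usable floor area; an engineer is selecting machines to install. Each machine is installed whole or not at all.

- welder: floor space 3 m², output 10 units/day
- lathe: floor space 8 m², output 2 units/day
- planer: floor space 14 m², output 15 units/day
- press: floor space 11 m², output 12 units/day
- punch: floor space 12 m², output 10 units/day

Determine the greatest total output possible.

Allowing fractional choices, the relaxed optimum would be about 43.7, but machines are indivisible.
welder + planer + punch: floor space 3 + 14 + 12 = 29 ≤ 36, output 10 + 15 + 10 = 35.
welder + lathe + planer + press: floor space 3 + 8 + 14 + 11 = 36 ≤ 36, output 10 + 2 + 15 + 12 = 39.
welder + planer + press: floor space 3 + 14 + 11 = 28 ≤ 36, output 10 + 15 + 12 = 37.
Best is welder, lathe, planer, and press with total output 39.

39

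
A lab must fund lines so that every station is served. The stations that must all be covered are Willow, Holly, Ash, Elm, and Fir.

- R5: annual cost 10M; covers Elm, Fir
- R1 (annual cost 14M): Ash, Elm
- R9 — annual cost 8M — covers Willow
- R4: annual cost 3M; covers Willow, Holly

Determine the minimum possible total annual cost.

Choose R5, R1, and R4: together they cover Willow, Holly, Ash, Elm, Fir — every station.
Total annual cost: 10 + 14 + 3 = 27.
No cover costs less than 27.

27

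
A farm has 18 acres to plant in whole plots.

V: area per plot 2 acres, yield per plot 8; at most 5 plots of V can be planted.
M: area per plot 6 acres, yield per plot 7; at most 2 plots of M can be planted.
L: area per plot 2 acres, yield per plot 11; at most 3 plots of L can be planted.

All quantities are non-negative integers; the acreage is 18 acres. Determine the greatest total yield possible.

73

5×V and 3×L: area 16 ≤ 18, yield 5·8 + 3·11 = 73.
4×V and 3×L: area 14 ≤ 18, yield 4·8 + 3·11 = 65.
Best is 73.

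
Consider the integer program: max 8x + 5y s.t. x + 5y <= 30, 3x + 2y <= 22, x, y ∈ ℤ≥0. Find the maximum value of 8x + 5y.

The continuous relaxation peaks at (7.33, 0) with value 58.67; rounding to a feasible lattice point costs some objective.
(x,y)=(6,2) is feasible, giving 58.
(x,y)=(7,0) is feasible, giving 56.
(x,y)=(5,3) is feasible, giving 55.
(x,y)=(6,1) is feasible, giving 53.
The best lattice point is (6,2), giving 58.

58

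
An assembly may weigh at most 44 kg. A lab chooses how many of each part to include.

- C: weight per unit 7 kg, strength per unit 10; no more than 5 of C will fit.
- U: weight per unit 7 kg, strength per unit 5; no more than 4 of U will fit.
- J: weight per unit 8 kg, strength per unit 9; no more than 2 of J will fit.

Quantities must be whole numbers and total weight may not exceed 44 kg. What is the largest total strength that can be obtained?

4×C and 2×J: weight 44 ≤ 44, strength 4·10 + 2·9 = 58.
5×C and 1×J: weight 43 ≤ 44, strength 5·10 + 1·9 = 59.
Best is 59.

59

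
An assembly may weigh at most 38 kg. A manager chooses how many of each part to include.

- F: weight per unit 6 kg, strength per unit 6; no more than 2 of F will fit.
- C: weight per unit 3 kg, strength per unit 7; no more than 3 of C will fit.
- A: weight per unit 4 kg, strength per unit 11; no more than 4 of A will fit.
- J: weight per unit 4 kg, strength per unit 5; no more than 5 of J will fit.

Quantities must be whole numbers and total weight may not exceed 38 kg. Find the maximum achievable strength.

This is a bounded integer knapsack.
2×C, 4×A, and 4×J: weight 38 ≤ 38, strength 2·7 + 4·11 + 4·5 = 78.
3×C, 4×A, and 3×J: weight 37 ≤ 38, strength 3·7 + 4·11 + 3·5 = 80.
Best is 80.

80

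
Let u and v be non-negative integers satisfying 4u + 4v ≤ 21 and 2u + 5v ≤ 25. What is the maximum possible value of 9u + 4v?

The continuous relaxation peaks at (5.25, 0) with value 47.25; rounding to a feasible lattice point costs some objective.
(u,v)=(5,0): 4·5+4·0=20≤21, 2·5+5·0=10≤25, objective 45.
(u,v)=(4,1): 4·4+4·1=20≤21, 2·4+5·1=13≤25, objective 40.
(u,v)=(4,0): 4·4+4·0=16≤21, 2·4+5·0=8≤25, objective 36.
The best lattice point is (5,0), giving 45.

45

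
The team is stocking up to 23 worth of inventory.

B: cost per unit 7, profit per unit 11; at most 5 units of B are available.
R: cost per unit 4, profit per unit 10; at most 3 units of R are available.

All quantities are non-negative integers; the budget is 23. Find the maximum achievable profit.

42

1×B and 3×R: cost 19 ≤ 23, profit 1·11 + 3·10 = 41.
2×B and 2×R: cost 22 ≤ 23, profit 2·11 + 2·10 = 42.
Best is 42.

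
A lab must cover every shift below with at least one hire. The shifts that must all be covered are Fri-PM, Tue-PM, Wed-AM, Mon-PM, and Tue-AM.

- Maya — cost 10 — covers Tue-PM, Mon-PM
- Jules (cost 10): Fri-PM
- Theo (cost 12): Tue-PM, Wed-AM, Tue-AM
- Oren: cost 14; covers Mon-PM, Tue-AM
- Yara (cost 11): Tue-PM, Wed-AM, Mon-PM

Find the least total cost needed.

This is a weighted set-cover instance.
The greedy cost-per-new-shift heuristic would pick Yara, Jules, and Theo for 33, but a cheaper cover exists.
Choose Maya, Jules, and Theo: together they cover Fri-PM, Tue-PM, Wed-AM, Mon-PM, Tue-AM — every shift.
Total cost: 10 + 10 + 12 = 32.
No cover costs less than 32.

32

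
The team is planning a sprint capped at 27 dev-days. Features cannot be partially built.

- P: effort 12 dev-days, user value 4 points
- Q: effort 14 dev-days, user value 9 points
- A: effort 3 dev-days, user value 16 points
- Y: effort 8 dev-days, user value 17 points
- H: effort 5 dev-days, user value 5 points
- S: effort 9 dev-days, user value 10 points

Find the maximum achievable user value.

48

This is a 0-1 knapsack instance.
A + Y + H + S: effort 3 + 8 + 5 + 9 = 25 ≤ 27, user value 16 + 17 + 5 + 10 = 48.
A + Y + S: effort 3 + 8 + 9 = 20 ≤ 27, user value 16 + 17 + 10 = 43.
Best is A, Y, H, and S with total user value 48.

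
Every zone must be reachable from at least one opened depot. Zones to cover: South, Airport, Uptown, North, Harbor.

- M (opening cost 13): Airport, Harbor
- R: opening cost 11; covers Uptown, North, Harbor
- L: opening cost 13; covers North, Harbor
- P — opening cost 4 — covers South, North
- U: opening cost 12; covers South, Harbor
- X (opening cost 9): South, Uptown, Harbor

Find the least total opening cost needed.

Choose M, P, and X: together they cover South, Airport, Uptown, North, Harbor — every zone.
Total opening cost: 13 + 4 + 9 = 26.
No cover costs less than 26.

26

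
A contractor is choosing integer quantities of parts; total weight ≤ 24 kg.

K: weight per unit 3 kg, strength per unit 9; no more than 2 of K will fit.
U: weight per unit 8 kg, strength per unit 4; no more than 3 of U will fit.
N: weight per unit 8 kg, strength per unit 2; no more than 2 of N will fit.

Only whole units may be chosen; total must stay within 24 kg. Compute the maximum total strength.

26

K has the best ratio (9/3); taking only K gives at most 2×9 = 18 (stopped by the supply cap of 2).
Mixing does better — 2×K and 2×U: weight 22 ≤ 24, strength 2·9 + 2·4 = 26.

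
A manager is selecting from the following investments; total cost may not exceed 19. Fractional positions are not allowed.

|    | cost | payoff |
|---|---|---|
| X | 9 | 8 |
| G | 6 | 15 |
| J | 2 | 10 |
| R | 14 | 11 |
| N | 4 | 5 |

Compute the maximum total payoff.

Take X, G, and J: cost 9 + 6 + 2 = 17 ≤ 19, payoff 8 + 15 + 10 = 33.
No other feasible combination does better.

33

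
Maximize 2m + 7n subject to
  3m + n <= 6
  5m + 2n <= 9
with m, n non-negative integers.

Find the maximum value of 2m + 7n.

28

Relaxing integrality, the LP optimum is 31.50 at (m,n) = (0, 4.5), which is not an integer point.
(m,n)=(0,4): 3·0+1·4=4≤6, 5·0+2·4=8≤9, objective 28.
(m,n)=(0,3): 3·0+1·3=3≤6, 5·0+2·3=6≤9, objective 21.
No feasible integer point exceeds 28.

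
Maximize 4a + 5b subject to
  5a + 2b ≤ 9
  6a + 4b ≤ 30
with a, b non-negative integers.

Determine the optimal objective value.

20

Relaxing integrality, the LP optimum is 22.50 at (a,b) = (0, 4.5), which is not an integer point.
(a,b)=(0,4) is feasible, giving 20.
(a,b)=(0,3) is feasible, giving 15.
Maximum is 20 at (a,b)=(0,4).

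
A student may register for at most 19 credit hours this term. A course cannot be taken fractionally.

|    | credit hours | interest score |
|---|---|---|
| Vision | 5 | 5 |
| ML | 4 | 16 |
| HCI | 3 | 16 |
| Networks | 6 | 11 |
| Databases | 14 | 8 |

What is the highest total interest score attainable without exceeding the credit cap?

Allowing fractional choices, the relaxed optimum would be about 48.6, but courses are indivisible.
Vision + ML + HCI + Networks: credit hours 5 + 4 + 3 + 6 = 18 ≤ 19, interest score 5 + 16 + 16 + 11 = 48.
ML + HCI + Networks: credit hours 4 + 3 + 6 = 13 ≤ 19, interest score 16 + 16 + 11 = 43.
Best is Vision, ML, HCI, and Networks with total interest score 48.

48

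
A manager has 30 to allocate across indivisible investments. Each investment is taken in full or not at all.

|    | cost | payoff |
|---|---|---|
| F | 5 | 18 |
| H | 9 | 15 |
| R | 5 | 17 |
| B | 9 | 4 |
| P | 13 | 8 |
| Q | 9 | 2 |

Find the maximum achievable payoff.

54

Allowing fractional choices, the relaxed optimum would be about 56.8, but investments are indivisible.
F + H + R + Q: cost 5 + 9 + 5 + 9 = 28 ≤ 30, payoff 18 + 15 + 17 + 2 = 52.
F + H + R + B: cost 5 + 9 + 5 + 9 = 28 ≤ 30, payoff 18 + 15 + 17 + 4 = 54.
Best is F, H, R, and B with total payoff 54.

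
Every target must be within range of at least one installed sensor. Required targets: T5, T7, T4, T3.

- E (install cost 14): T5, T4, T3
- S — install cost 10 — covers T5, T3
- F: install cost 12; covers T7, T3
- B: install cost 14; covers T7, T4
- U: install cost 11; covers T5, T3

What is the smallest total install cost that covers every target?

24

The greedy cost-per-new-target heuristic would pick E and F for 26, but a cheaper cover exists.
Choose S and B: together they cover T5, T7, T4, T3 — every target.
Total install cost: 10 + 14 = 24.
No cover costs less than 24.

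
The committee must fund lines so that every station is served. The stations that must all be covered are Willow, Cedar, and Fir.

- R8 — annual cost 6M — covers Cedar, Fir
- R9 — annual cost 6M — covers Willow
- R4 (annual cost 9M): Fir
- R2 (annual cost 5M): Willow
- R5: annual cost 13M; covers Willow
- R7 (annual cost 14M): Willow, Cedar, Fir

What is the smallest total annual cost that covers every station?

11

This is an integer covering problem.
Choose R8 and R2: together they cover Willow, Cedar, Fir — every station.
Total annual cost: 6 + 5 = 11.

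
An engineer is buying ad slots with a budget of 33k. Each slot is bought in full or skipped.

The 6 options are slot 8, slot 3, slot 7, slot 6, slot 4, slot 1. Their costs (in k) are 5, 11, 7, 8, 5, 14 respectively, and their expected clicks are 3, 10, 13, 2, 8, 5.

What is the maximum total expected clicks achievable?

34

Take slot 8, slot 3, slot 7, and slot 4: cost 5 + 11 + 7 + 5 = 28 ≤ 33, expected clicks 3 + 10 + 13 + 8 = 34.
No other feasible combination does better.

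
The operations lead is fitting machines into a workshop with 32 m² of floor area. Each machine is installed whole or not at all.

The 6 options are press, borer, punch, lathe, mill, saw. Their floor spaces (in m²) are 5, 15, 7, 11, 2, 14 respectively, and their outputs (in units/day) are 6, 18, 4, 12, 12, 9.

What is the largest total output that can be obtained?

This is an integer program with binary decision variables.
Allowing fractional choices, the relaxed optimum would be about 46.9, but machines are indivisible.
borer + mill + saw: floor space 15 + 2 + 14 = 31 ≤ 32, output 18 + 12 + 9 = 39.
borer + lathe + mill: floor space 15 + 11 + 2 = 28 ≤ 32, output 18 + 12 + 12 = 42.
press + borer + punch + mill: floor space 5 + 15 + 7 + 2 = 29 ≤ 32, output 6 + 18 + 4 + 12 = 40.
Best is borer, lathe, and mill with total output 42.

42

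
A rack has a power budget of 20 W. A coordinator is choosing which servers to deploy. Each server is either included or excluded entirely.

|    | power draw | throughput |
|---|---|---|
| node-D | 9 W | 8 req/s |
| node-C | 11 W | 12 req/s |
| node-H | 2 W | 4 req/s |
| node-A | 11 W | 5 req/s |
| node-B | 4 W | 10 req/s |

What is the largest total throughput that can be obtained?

Allowing fractional choices, the relaxed optimum would be about 28.7, but servers are indivisible.
node-C + node-B: power draw 11 + 4 = 15 ≤ 20, throughput 12 + 10 = 22.
node-C + node-H + node-B: power draw 11 + 2 + 4 = 17 ≤ 20, throughput 12 + 4 + 10 = 26.
Best is node-C, node-H, and node-B with total throughput 26.

26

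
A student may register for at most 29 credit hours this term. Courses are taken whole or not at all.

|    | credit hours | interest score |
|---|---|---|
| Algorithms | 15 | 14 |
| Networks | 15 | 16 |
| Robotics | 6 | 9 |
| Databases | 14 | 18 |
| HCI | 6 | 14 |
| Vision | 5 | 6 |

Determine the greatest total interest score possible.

41

Allowing fractional choices, the relaxed optimum would be about 44.6, but courses are indivisible.
Networks + Robotics + HCI: credit hours 15 + 6 + 6 = 27 ≤ 29, interest score 16 + 9 + 14 = 39.
Robotics + Databases + HCI: credit hours 6 + 14 + 6 = 26 ≤ 29, interest score 9 + 18 + 14 = 41.
Best is Robotics, Databases, and HCI with total interest score 41.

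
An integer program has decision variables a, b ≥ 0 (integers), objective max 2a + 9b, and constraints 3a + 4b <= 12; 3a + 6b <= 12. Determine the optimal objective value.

(a,b)=(0,2) is feasible, giving 18.
(a,b)=(1,1) is feasible, giving 11.
(a,b)=(0,1) is feasible, giving 9.
The best lattice point is (0,2), giving 18.

18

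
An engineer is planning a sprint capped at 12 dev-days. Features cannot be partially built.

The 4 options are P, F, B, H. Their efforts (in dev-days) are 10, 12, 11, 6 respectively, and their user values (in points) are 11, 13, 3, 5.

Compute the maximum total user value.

Allowing fractional choices, the relaxed optimum would be about 13.2, but features are indivisible.
H: effort 6 ≤ 12, user value 5.
P: effort 10 ≤ 12, user value 11.
F: effort 12 ≤ 12, user value 13.
Best is F with total user value 13.

13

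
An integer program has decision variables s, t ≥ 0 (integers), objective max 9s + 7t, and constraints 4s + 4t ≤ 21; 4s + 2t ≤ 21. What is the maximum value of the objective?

The continuous relaxation peaks at (5.25, 0) with value 47.25; rounding to a feasible lattice point costs some objective.
(s,t)=(5,0): 4·5+4·0=20≤21, 4·5+2·0=20≤21, objective 45.
(s,t)=(4,1): 4·4+4·1=20≤21, 4·4+2·1=18≤21, objective 43.
(s,t)=(4,0): 4·4+4·0=16≤21, 4·4+2·0=16≤21, objective 36.
No feasible integer point exceeds 45.

45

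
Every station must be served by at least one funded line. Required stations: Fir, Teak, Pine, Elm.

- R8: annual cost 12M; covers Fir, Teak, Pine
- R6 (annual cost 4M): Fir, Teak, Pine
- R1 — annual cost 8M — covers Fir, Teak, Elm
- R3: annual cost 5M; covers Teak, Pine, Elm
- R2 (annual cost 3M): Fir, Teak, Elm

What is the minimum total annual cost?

Choose R6 and R2: together they cover Fir, Teak, Pine, Elm — every station.
Total annual cost: 4 + 3 = 7.

7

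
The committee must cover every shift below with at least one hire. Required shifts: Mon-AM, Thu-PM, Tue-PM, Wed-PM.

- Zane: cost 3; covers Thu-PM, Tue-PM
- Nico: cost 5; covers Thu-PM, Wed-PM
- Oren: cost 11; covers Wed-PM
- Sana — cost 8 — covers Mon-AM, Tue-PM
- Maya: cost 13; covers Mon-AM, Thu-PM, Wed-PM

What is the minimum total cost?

The greedy cost-per-new-shift heuristic would pick Zane, Nico, and Sana for 16, but a cheaper cover exists.
Choose Nico and Sana: together they cover Mon-AM, Thu-PM, Tue-PM, Wed-PM — every shift.
Total cost: 5 + 8 = 13.
No cover costs less than 13.

13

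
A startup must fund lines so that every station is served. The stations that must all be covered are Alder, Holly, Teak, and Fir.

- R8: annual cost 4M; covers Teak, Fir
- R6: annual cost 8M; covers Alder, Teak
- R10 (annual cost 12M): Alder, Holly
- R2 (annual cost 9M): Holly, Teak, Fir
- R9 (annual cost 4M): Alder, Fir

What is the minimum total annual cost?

13

This is a weighted set-cover instance.
The greedy cost-per-new-station heuristic would pick R8, R9, and R2 for 17, but a cheaper cover exists.
Choose R2 and R9: together they cover Alder, Holly, Teak, Fir — every station.
Total annual cost: 9 + 4 = 13.
No cover costs less than 13.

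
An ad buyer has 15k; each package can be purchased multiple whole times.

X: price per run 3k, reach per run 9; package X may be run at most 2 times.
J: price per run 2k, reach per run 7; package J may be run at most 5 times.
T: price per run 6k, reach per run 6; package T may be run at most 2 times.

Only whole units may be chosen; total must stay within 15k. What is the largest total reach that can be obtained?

46

This is a bounded integer knapsack.
J has the best ratio (7/2); taking only J gives at most 5×7 = 35 (stopped by the supply cap of 5).
Mixing does better — 2×X and 4×J: price 14 ≤ 15, reach 2·9 + 4·7 = 46.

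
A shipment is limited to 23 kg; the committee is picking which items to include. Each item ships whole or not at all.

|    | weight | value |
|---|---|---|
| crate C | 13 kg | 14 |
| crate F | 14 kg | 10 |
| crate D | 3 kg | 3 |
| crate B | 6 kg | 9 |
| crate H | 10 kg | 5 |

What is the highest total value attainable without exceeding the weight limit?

26

Take crate C, crate D, and crate B: weight 13 + 3 + 6 = 22 ≤ 23, value 14 + 3 + 9 = 26.
No other feasible combination does better.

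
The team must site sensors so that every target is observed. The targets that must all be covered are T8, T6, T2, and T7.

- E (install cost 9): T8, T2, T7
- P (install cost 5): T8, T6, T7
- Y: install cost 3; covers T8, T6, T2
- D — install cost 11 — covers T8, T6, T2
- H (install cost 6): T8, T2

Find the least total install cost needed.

8

Choose P and Y: together they cover T8, T6, T2, T7 — every target.
Total install cost: 5 + 3 = 8.
No cover costs less than 8.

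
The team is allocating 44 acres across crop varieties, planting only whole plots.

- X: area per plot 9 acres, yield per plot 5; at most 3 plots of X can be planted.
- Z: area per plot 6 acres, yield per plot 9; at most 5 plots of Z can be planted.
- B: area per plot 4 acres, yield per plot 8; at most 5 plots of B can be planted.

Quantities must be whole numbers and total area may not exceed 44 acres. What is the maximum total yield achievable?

76

5×Z and 3×B: area 42 ≤ 44, yield 5·9 + 3·8 = 69.
4×Z and 5×B: area 44 ≤ 44, yield 4·9 + 5·8 = 76.
Best is 76.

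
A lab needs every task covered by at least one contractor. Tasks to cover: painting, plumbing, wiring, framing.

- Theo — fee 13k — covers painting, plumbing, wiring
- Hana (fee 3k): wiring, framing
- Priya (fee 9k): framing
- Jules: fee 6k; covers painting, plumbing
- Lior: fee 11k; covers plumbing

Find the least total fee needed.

9

Choose Hana and Jules: together they cover painting, plumbing, wiring, framing — every task.
Total fee: 3 + 6 = 9.
No cover costs less than 9.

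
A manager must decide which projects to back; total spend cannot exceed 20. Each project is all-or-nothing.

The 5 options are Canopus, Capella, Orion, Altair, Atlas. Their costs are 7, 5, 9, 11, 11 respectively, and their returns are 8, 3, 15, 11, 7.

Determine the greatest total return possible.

26

This is a 0-1 knapsack instance.
Orion + Atlas: cost 9 + 11 = 20 ≤ 20, return 15 + 7 = 22.
Canopus + Orion: cost 7 + 9 = 16 ≤ 20, return 8 + 15 = 23.
Orion + Altair: cost 9 + 11 = 20 ≤ 20, return 15 + 11 = 26.
Best is Orion and Altair with total return 26.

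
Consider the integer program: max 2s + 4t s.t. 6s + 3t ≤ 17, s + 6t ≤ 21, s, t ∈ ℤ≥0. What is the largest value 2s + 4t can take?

(s,t)=(1,3) is feasible, giving 14.
(s,t)=(0,3) is feasible, giving 12.
(s,t)=(1,2) is feasible, giving 10.
(s,t)=(0,2) is feasible, giving 8.
The best lattice point is (1,3), giving 14.

14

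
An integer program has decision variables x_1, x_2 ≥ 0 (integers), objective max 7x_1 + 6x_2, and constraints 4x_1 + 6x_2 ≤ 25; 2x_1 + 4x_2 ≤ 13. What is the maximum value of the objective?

42

(x_1,x_2)=(6,0) is feasible, giving 42.
(x_1,x_2)=(5,0) is feasible, giving 35.
No feasible integer point exceeds 42.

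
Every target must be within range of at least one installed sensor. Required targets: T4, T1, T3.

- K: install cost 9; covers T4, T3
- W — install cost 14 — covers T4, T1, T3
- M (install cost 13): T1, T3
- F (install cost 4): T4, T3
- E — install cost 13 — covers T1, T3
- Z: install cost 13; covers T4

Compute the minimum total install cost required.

The greedy cost-per-new-target heuristic would pick F and M for 17, but a cheaper cover exists.
W alone covers T4, T1, T3 — every target.
Total install cost: 14.
No cover costs less than 14.

14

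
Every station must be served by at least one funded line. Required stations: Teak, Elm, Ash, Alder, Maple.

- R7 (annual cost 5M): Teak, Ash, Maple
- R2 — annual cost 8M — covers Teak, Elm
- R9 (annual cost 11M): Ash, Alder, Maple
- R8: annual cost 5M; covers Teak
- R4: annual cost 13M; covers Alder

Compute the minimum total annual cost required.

19

This is a weighted set-cover instance.
Choose R2 and R9: together they cover Teak, Elm, Ash, Alder, Maple — every station.
Total annual cost: 8 + 11 = 19.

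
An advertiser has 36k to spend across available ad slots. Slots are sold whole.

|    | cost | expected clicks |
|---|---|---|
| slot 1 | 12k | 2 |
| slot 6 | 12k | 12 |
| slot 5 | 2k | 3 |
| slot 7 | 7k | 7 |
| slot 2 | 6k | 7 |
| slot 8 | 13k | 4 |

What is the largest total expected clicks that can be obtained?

slot 6 + slot 5 + slot 7 + slot 2: cost 12 + 2 + 7 + 6 = 27 ≤ 36, expected clicks 12 + 3 + 7 + 7 = 29.
slot 6 + slot 5 + slot 2 + slot 8: cost 12 + 2 + 6 + 13 = 33 ≤ 36, expected clicks 12 + 3 + 7 + 4 = 26.
slot 6 + slot 7 + slot 2: cost 12 + 7 + 6 = 25 ≤ 36, expected clicks 12 + 7 + 7 = 26.
Best is slot 6, slot 5, slot 7, and slot 2 with total expected clicks 29.

29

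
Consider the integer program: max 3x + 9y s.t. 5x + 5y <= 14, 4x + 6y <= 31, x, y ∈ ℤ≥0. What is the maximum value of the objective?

18

(x,y)=(0,2): 5·0+5·2=10≤14, 4·0+6·2=12≤31, objective 18.
(x,y)=(1,1): 5·1+5·1=10≤14, 4·1+6·1=10≤31, objective 12.
(x,y)=(0,1): 5·0+5·1=5≤14, 4·0+6·1=6≤31, objective 9.
The best lattice point is (0,2), giving 18.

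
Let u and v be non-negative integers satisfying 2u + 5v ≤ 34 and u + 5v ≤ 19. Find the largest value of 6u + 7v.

102

(u,v)=(17,0): 2·17+5·0=34≤34, 1·17+5·0=17≤19, objective 102.
(u,v)=(16,0): 2·16+5·0=32≤34, 1·16+5·0=16≤19, objective 96.
No feasible integer point exceeds 102.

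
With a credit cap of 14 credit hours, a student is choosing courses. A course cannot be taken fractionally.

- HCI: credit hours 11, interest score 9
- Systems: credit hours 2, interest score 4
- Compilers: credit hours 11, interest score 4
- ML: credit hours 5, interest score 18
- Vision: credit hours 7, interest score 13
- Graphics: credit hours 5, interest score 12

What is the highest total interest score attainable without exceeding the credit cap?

35

This is an integer program with binary decision variables.
Allowing fractional choices, the relaxed optimum would be about 37.7, but courses are indivisible.
Systems + ML + Graphics: credit hours 2 + 5 + 5 = 12 ≤ 14, interest score 4 + 18 + 12 = 34.
ML + Vision: credit hours 5 + 7 = 12 ≤ 14, interest score 18 + 13 = 31.
Systems + ML + Vision: credit hours 2 + 5 + 7 = 14 ≤ 14, interest score 4 + 18 + 13 = 35.
Best is Systems, ML, and Vision with total interest score 35.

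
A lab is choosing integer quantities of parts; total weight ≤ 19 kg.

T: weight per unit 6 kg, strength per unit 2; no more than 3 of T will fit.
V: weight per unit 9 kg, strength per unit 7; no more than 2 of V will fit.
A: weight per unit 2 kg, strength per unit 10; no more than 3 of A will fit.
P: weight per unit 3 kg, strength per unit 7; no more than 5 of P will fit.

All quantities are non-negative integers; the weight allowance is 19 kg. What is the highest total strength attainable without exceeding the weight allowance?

This is a bounded integer knapsack.
2×A and 5×P: weight 19 ≤ 19, strength 2·10 + 5·7 = 55.
3×A and 4×P: weight 18 ≤ 19, strength 3·10 + 4·7 = 58.
Best is 58.

58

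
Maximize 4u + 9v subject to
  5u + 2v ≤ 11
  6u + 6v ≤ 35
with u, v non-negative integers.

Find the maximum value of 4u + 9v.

The continuous relaxation peaks at (0, 5.5) with value 49.50; rounding to a feasible lattice point costs some objective.
(u,v)=(0,5): 5·0+2·5=10≤11, 6·0+6·5=30≤35, objective 45.
(u,v)=(0,4): 5·0+2·4=8≤11, 6·0+6·4=24≤35, objective 36.
The best lattice point is (0,5), giving 45.

45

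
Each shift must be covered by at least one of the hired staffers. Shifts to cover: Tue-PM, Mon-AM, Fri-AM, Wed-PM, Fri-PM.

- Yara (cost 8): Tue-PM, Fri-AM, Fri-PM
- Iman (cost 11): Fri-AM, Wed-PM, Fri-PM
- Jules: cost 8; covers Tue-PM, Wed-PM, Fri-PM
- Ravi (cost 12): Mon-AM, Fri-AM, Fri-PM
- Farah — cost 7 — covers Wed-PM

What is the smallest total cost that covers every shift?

20

The greedy cost-per-new-shift heuristic would pick Yara, Farah, and Ravi for 27, but a cheaper cover exists.
Choose Jules and Ravi: together they cover Tue-PM, Mon-AM, Fri-AM, Wed-PM, Fri-PM — every shift.
Total cost: 8 + 12 = 20.
No cover costs less than 20.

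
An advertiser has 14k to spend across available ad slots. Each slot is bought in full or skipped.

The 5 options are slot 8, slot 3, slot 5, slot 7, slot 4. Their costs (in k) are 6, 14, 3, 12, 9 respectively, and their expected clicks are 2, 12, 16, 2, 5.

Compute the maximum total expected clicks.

Allowing fractional choices, the relaxed optimum would be about 25.4, but ad slots are indivisible.
slot 5 + slot 4: cost 3 + 9 = 12 ≤ 14, expected clicks 16 + 5 = 21.
slot 5: cost 3 ≤ 14, expected clicks 16.
slot 8 + slot 5: cost 6 + 3 = 9 ≤ 14, expected clicks 2 + 16 = 18.
Best is slot 5 and slot 4 with total expected clicks 21.

21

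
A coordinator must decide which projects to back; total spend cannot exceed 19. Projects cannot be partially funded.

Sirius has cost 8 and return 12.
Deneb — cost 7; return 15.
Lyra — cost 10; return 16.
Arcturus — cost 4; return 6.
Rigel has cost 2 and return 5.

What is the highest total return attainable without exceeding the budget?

This is a 0-1 knapsack instance.
Sirius + Deneb + Arcturus: cost 8 + 7 + 4 = 19 ≤ 19, return 12 + 15 + 6 = 33.
Deneb + Lyra + Rigel: cost 7 + 10 + 2 = 19 ≤ 19, return 15 + 16 + 5 = 36.
Sirius + Deneb + Rigel: cost 8 + 7 + 2 = 17 ≤ 19, return 12 + 15 + 5 = 32.
Best is Deneb, Lyra, and Rigel with total return 36.

36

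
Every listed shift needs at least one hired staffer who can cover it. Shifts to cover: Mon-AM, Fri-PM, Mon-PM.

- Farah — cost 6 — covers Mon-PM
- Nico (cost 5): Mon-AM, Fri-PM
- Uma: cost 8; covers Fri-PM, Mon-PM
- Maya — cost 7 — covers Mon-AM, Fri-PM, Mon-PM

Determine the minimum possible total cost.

Maya alone covers Mon-AM, Fri-PM, Mon-PM — every shift.
Total cost: 7.
No cover costs less than 7.

7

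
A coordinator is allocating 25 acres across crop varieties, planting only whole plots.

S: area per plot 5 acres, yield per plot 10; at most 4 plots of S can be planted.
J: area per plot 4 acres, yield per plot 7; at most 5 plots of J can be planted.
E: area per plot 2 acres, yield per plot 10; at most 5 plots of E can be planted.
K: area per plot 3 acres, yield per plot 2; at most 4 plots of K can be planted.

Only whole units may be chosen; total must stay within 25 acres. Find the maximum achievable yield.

80

Take 3×S and 5×E: area 25 ≤ 25, yield 3·10 + 5·10 = 80.
E has the best ratio (10/2) and is taken to its limit of 5; remaining capacity is filled optimally with the others.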